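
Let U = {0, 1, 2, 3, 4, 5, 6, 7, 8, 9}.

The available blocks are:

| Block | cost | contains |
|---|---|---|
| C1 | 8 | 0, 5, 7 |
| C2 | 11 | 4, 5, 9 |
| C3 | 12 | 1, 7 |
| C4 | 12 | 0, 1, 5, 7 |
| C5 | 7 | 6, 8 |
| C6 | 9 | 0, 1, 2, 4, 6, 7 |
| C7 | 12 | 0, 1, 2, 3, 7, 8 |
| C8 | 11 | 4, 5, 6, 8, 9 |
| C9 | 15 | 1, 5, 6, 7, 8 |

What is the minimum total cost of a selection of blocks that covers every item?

23

C7, C8 together cover every item (C7 ∪ C8 = {0, 1, 2, 3, 4, 5, 6, 7, 8, 9}); total cost 12 + 11 = 23.
The greedy pick C6, C8, C7 costs 32; no covering selection beats 23.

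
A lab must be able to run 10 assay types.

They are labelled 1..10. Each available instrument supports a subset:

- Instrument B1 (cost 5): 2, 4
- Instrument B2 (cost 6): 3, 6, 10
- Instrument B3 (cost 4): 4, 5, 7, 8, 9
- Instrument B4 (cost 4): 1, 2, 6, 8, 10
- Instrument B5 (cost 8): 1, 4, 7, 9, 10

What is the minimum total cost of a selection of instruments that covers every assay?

14

B2, B3, B4 together cover every assay (B2 ∪ B3 ∪ B4 = {1, 2, 3, 4, 5, 6, 7, 8, 9, 10}); total cost 6 + 4 + 4 = 14.
No covering selection has total cost below 14.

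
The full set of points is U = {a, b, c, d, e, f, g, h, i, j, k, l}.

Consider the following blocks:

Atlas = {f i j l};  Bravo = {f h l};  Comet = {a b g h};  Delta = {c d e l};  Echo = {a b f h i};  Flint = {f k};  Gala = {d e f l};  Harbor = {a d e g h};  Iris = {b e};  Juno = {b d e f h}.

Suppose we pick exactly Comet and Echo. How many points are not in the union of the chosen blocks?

Union of Comet, Echo = {a, b, f, g, h, i}.
Not covered: c, d, e, j, k, l — 6 points.

6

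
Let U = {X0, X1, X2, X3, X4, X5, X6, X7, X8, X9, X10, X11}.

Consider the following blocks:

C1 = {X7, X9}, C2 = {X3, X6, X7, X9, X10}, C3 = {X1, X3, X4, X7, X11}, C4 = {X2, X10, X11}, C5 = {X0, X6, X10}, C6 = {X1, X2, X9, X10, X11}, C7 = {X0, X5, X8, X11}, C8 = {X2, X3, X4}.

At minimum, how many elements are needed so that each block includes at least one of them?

3

The 3 elements {X0, X2, X7} hit every block.
The blocks C1, C5, C8 are pairwise disjoint, so any hitting set needs a separate element for each — at least 3. Hence 3 is optimal.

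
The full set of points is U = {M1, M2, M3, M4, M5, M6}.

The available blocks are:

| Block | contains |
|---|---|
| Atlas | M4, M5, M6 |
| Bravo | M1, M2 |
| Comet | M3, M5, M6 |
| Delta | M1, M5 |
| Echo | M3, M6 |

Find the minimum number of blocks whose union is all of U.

Take {Atlas, Bravo, Comet}. Their union is {M1, M2, M3, M4, M5, M6}, which is all 6 points.
Only Bravo contains M2, so Bravo is forced; the remaining 4 points need at least 2 more blocks (each remaining block adds at most 3) — so at least 3 blocks are needed, and 3 is optimal.

3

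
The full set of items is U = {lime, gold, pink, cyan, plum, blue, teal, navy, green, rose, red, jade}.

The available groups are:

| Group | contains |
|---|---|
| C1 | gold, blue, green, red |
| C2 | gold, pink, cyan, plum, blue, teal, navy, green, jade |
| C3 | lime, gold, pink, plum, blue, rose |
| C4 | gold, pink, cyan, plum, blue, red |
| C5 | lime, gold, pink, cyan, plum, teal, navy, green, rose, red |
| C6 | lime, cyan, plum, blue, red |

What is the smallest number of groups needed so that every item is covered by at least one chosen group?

2

Take {C2, C5}. Their union is {lime, gold, pink, cyan, plum, blue, teal, navy, green, rose, red, jade}, which is all 12 items.
No single group has all 12 items (the largest, C5, has 10), so 2 is optimal.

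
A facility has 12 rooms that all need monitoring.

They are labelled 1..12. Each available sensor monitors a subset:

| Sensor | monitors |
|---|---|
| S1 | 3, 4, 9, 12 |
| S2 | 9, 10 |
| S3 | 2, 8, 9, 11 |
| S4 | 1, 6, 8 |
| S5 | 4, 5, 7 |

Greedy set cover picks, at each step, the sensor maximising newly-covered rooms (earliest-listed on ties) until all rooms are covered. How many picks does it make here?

Greedy: pick S1 (covers 4 new) → pick S3 (covers 3 new) → pick S4 (covers 2 new) → pick S5 (covers 2 new) → pick S2 (covers 1 new). Total picks: 5.

5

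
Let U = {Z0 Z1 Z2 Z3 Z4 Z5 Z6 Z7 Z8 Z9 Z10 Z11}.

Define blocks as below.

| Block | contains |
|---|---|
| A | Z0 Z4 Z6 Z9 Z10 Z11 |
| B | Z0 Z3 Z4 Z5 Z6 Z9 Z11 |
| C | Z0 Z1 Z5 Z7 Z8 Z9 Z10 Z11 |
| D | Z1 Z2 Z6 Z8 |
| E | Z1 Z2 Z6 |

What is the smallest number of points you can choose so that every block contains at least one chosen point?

2

H = {Z6, Z11} meets every block (each contains at least one member of H), and |H| = 2.
No single point lies in every block, so at least 2 are needed and 2 is optimal.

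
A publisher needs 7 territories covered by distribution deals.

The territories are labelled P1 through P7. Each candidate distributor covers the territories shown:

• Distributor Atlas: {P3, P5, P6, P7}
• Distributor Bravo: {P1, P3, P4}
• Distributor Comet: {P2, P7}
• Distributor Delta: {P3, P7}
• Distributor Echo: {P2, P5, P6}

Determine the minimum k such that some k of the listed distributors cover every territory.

3

Take {Atlas, Bravo, Echo}. Their union is {P1, P2, P3, P4, P5, P6, P7}, which is all 7 territories.
Only Bravo contains P1, so Bravo is forced; the remaining 4 territories need at least 2 more distributors (each remaining distributor adds at most 3) — so at least 3 distributors are needed, and 3 is optimal.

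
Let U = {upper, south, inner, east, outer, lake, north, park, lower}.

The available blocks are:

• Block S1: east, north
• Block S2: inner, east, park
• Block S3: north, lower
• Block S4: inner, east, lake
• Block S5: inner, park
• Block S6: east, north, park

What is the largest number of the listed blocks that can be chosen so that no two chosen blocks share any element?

S1, S5 are pairwise disjoint (S1={east,north}; S5={inner,park}).
Every remaining block overlaps one of these, and no 3 of the listed blocks are pairwise disjoint, so 2 is the maximum.

2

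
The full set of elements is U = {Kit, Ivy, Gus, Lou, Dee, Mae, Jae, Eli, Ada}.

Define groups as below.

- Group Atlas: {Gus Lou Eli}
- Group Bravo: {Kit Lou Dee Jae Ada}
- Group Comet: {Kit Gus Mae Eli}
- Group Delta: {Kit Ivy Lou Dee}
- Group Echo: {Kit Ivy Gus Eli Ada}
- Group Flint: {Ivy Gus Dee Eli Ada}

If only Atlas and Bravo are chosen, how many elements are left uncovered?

Union of Atlas, Bravo = {Kit, Gus, Lou, Dee, Jae, Eli, Ada}.
Not covered: Ivy, Mae — 2 elements.

2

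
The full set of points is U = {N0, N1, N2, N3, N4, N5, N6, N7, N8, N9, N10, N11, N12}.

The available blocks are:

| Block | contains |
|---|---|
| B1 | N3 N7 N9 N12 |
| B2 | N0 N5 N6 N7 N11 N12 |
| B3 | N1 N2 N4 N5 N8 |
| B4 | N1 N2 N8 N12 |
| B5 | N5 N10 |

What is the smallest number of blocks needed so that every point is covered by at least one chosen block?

4

Take {B1, B2, B3, B5}. Their union is {N0, N1, N2, N3, N4, N5, N6, N7, N8, N9, N10, N11, N12}, which is all 13 points.
Only B5 contains N10, so B5 is forced; the remaining 11 points need at least 3 more blocks (each remaining block adds at most 5) — so at least 4 blocks are needed, and 4 is optimal.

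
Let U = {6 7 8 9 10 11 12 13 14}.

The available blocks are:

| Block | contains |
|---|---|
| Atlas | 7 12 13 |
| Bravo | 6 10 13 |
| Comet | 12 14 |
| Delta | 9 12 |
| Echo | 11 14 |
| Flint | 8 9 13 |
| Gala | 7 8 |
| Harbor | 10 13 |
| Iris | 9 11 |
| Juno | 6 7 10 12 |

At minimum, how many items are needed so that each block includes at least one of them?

4

H = {7, 11, 12, 13} meets every block (each contains at least one member of H), and |H| = 4.
The blocks Delta, Echo, Gala, Harbor are pairwise disjoint, so any hitting set needs a separate item for each — at least 4. Hence 4 is optimal.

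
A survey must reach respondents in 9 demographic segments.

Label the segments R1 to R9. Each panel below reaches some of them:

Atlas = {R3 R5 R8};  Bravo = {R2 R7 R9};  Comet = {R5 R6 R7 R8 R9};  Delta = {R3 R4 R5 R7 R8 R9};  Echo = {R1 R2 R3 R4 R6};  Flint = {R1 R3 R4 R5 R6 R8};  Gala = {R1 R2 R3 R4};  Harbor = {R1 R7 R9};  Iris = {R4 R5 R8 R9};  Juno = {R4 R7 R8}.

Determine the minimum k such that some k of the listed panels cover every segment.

2

Bravo and Flint together: Bravo ∪ Flint = {R1, R2, R3, R4, R5, R6, R7, R8, R9} — every segment is covered.
No single panel has all 9 segments (the largest, Delta, has 6), so 2 is optimal.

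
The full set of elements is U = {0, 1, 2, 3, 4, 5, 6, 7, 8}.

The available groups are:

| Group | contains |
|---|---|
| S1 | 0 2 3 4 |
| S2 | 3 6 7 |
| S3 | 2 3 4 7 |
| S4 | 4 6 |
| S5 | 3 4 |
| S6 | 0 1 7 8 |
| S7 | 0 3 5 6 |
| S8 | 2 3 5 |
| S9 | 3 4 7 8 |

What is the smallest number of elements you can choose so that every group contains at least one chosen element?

Take H = {3, 6, 8}. Each listed group contains at least one of these, so H is a hitting set of size 3.
The groups S4, S6, S8 are pairwise disjoint, so any hitting set needs a separate element for each — at least 3. Hence 3 is optimal.

3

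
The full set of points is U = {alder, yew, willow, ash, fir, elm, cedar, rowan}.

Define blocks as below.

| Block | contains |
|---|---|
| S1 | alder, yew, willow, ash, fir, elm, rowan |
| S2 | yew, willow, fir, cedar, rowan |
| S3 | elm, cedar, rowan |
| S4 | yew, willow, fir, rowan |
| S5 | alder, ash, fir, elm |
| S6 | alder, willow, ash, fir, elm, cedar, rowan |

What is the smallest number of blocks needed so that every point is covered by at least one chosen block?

S1 and S2 cover everything between them: the union {alder, yew, willow, ash, fir, elm, cedar, rowan} is all of U.
No single block has all 8 points (the largest, S1, has 7), so 2 is optimal.

2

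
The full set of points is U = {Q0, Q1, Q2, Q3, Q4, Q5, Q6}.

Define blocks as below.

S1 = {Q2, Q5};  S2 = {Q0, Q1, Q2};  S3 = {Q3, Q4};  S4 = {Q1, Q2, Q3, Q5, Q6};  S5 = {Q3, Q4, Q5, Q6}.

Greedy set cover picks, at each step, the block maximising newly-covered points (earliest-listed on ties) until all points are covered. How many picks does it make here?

3

Greedy: pick S4 (covers 5 new) → pick S2 (covers 1 new) → pick S3 (covers 1 new). Total picks: 3.
(The true minimum cover uses only 2 blocks, so greedy is not optimal here.)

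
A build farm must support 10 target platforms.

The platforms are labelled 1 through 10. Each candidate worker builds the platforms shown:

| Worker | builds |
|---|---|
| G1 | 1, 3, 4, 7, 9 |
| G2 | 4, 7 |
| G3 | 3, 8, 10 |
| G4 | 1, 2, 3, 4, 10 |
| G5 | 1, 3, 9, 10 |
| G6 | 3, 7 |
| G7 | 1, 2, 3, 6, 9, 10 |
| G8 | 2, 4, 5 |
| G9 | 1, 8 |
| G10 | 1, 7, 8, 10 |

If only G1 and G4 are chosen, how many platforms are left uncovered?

3

Union of G1, G4 = {1, 2, 3, 4, 7, 9, 10}.
Not covered: 5, 6, 8 — 3 platforms.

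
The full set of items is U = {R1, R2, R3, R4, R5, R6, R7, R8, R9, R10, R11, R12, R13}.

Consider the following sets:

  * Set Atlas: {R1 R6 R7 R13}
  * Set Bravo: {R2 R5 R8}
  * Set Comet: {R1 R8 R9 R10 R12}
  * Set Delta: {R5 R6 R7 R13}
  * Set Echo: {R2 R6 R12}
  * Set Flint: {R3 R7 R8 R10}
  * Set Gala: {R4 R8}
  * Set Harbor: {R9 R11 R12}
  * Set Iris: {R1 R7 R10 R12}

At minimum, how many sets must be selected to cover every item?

5

Take {Atlas, Bravo, Flint, Gala, Harbor}. Their union is {R1, R2, R3, R4, R5, R6, R7, R8, R9, R10, R11, R12, R13}, which is all 13 items.
No 4 of the 9 sets cover everything (all 126 combinations miss at least one item), so 5 is optimal.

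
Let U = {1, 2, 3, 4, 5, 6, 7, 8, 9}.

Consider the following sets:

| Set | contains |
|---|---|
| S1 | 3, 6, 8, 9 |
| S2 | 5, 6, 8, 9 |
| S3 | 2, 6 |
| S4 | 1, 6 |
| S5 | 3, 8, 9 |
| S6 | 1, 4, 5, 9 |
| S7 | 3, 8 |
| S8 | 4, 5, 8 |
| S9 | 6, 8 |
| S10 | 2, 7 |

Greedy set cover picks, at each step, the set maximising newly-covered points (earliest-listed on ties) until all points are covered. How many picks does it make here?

Greedy: pick S1 (covers 4 new) → pick S6 (covers 3 new) → pick S10 (covers 2 new). Total picks: 3.

3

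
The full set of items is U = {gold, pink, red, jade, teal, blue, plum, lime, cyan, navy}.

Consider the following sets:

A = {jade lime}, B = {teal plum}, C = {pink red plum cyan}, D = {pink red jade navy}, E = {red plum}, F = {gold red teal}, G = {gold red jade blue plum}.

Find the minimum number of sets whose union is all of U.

A, C, D, F, and G cover everything between them: the union {gold, pink, red, jade, teal, blue, plum, lime, cyan, navy} is all of U.
No 4 of the 7 sets cover everything (all 35 combinations miss at least one item), so 5 is optimal.

5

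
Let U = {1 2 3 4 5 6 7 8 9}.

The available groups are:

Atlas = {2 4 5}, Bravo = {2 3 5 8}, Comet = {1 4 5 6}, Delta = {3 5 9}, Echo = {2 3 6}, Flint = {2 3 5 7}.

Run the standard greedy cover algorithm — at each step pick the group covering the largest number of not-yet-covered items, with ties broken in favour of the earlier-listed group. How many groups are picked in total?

4

Greedy: pick Bravo (covers 4 new) → pick Comet (covers 3 new) → pick Delta (covers 1 new) → pick Flint (covers 1 new). Total picks: 4.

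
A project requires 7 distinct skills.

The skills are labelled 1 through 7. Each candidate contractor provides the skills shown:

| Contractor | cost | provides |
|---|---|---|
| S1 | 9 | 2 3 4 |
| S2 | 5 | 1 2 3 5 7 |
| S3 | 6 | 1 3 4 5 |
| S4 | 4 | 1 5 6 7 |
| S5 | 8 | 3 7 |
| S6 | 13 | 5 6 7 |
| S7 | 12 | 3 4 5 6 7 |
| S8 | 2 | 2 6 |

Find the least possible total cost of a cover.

12

S3, S4, S8 together cover every skill (S3 ∪ S4 ∪ S8 = {1, 2, 3, 4, 5, 6, 7}); total cost 6 + 4 + 2 = 12.
The greedy pick S2, S8, S3 costs 13; no covering selection beats 12.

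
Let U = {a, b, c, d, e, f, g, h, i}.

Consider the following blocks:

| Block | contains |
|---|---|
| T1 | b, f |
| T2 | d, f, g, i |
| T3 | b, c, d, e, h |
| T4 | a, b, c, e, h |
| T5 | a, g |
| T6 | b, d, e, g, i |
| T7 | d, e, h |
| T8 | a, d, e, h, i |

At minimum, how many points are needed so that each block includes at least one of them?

Take T = {f, g, h}. Each listed block contains at least one of these, so T is a hitting set of size 3.
The blocks T1, T5, T7 are pairwise disjoint, so any hitting set needs a separate point for each — at least 3. Hence 3 is optimal.

3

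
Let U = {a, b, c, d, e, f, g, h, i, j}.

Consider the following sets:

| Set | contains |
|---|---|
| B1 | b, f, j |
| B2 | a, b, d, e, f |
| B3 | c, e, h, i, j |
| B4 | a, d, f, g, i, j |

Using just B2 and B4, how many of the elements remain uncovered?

Union of B2, B4 = {a, b, d, e, f, g, i, j}.
Not covered: c, h — 2 elements.

2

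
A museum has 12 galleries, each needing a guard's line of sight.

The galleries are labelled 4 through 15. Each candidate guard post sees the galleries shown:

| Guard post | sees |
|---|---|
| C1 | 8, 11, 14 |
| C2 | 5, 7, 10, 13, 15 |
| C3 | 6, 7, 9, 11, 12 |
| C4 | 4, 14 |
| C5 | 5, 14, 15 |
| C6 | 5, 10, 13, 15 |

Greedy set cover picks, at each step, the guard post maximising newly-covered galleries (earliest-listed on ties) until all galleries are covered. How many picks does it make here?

4

Greedy: pick C2 (covers 5 new) → pick C3 (covers 4 new) → pick C1 (covers 2 new) → pick C4 (covers 1 new). Total picks: 4.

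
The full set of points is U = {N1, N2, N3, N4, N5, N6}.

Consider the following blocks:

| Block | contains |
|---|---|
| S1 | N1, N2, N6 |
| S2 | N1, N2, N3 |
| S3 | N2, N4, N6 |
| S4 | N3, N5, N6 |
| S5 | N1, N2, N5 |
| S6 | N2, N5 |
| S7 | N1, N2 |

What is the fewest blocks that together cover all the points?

3

S3 and S4 and S7 together: S3 ∪ S4 ∪ S7 = {N1, N2, N3, N4, N5, N6} — every point is covered.
Only S3 contains N4, so S3 is forced; the remaining 3 points need at least 2 more blocks (each remaining block adds at most 2) — so at least 3 blocks are needed, and 3 is optimal.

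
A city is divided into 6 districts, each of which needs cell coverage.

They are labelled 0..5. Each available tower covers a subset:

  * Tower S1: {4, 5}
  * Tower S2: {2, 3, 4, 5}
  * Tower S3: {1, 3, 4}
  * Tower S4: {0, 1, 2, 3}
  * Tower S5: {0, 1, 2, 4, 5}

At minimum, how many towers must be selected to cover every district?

Take {S4, S5}. Their union is {0, 1, 2, 3, 4, 5}, which is all 6 districts.
No single tower has all 6 districts (the largest, S5, has 5), so 2 is optimal.

2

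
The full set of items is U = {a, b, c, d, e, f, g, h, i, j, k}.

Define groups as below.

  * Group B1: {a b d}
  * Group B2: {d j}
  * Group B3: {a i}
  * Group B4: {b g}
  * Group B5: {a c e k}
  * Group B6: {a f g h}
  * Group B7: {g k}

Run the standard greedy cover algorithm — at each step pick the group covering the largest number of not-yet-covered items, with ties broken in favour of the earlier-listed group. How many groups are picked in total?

Greedy: pick B5 (covers 4 new) → pick B6 (covers 3 new) → pick B1 (covers 2 new) → pick B2 (covers 1 new) → pick B3 (covers 1 new). Total picks: 5.

5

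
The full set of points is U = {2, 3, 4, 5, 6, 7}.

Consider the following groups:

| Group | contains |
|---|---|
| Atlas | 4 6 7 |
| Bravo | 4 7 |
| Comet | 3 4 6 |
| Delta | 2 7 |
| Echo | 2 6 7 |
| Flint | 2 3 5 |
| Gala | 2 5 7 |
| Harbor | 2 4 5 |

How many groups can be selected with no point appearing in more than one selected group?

2

Comet, Delta are pairwise disjoint (Comet={3,4,6}; Delta={2,7}).
Every remaining group overlaps one of these, and no 3 of the listed groups are pairwise disjoint, so 2 is the maximum.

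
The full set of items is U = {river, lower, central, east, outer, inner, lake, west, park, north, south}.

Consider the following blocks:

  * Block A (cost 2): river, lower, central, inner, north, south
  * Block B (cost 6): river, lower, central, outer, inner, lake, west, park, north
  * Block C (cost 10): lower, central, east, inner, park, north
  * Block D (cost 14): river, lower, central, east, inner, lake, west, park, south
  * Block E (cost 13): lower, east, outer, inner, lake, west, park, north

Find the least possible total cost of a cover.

15

A, E together cover every item (A ∪ E = {river, lower, central, east, outer, inner, lake, west, park, north, south}); total cost 2 + 13 = 15.
The greedy pick A, B, C costs 18; no covering selection beats 15.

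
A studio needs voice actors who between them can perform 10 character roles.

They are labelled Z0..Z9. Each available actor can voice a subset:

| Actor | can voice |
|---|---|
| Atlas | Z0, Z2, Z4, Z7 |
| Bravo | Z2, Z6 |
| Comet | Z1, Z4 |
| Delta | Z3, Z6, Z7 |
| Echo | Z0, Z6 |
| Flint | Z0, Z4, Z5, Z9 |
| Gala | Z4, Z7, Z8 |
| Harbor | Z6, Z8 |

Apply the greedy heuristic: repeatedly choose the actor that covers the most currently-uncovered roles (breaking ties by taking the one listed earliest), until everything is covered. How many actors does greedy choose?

5

Greedy: pick Atlas (covers 4 new) → pick Delta (covers 2 new) → pick Flint (covers 2 new) → pick Comet (covers 1 new) → pick Gala (covers 1 new). Total picks: 5.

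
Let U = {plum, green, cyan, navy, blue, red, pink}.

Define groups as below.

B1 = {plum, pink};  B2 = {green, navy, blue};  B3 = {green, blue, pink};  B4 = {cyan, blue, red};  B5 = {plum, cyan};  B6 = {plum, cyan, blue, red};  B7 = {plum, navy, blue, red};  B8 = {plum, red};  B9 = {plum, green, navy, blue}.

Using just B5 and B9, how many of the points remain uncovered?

2

Union of B5, B9 = {plum, green, cyan, navy, blue}.
Not covered: red, pink — 2 points.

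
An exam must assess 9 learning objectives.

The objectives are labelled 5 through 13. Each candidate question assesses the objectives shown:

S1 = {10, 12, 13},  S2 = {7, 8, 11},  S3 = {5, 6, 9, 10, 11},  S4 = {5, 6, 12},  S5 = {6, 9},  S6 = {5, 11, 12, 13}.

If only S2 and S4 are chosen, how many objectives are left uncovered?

Union of S2, S4 = {5, 6, 7, 8, 11, 12}.
Not covered: 9, 10, 13 — 3 objectives.

3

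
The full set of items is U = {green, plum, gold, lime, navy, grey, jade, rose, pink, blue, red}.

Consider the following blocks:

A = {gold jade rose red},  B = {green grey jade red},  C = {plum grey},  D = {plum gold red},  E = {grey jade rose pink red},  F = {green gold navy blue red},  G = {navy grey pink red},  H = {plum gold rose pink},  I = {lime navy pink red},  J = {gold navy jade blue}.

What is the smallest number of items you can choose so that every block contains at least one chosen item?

3

T = {plum, navy, jade} meets every block (each contains at least one member of T), and |T| = 3.
No choice of 2 items meets every block, so 3 is the minimum.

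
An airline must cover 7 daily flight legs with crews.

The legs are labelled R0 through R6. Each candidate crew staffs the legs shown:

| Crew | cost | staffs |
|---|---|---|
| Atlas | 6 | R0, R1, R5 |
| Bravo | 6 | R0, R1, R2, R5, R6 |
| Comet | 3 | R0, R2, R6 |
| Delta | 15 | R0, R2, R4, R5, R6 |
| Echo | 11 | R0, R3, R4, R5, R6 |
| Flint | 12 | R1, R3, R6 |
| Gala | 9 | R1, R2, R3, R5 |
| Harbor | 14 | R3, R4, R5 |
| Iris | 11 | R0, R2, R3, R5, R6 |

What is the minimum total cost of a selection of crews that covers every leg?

Bravo, Echo together cover every leg (Bravo ∪ Echo = {R0, R1, R2, R3, R4, R5, R6}); total cost 6 + 11 = 17.
The greedy pick Comet, Atlas, Echo costs 20; no covering selection beats 17.

17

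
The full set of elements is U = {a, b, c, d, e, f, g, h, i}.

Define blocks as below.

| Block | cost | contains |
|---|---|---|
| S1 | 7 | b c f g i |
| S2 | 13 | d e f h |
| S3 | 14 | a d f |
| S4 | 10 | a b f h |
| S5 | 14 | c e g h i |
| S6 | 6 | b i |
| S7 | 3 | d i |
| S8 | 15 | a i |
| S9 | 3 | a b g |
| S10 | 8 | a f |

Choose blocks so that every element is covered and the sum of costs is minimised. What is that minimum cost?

23

S1, S2, S9 together cover every element (S1 ∪ S2 ∪ S9 = {a, b, c, d, e, f, g, h, i}); total cost 7 + 13 + 3 = 23.
The greedy pick S9, S7, S1, S2 costs 26; no covering selection beats 23.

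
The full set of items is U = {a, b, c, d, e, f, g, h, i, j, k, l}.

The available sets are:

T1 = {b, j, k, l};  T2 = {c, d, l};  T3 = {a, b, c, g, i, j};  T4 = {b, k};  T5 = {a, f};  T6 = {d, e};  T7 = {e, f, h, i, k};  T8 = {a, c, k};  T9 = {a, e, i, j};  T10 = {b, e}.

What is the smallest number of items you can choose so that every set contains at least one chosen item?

The 4 items {c, e, f, k} hit every set.
No choice of 3 items meets every set, so 4 is the minimum.

4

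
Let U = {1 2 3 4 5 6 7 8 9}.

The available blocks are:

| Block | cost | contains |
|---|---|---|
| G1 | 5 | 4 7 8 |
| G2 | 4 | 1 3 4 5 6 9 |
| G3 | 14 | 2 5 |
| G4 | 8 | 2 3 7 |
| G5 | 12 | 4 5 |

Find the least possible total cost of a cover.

G1, G2, G4 together cover every item (G1 ∪ G2 ∪ G4 = {1, 2, 3, 4, 5, 6, 7, 8, 9}); total cost 5 + 4 + 8 = 17.
No covering selection has total cost below 17.

17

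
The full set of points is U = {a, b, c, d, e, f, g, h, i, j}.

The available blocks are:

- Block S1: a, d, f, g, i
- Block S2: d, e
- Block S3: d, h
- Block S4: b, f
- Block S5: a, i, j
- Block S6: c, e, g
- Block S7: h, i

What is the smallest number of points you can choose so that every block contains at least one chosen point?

Take T = {b, d, g, i}. Each listed block contains at least one of these, so T is a hitting set of size 4.
The blocks S3, S4, S5, S6 are pairwise disjoint, so any hitting set needs a separate point for each — at least 4. Hence 4 is optimal.

4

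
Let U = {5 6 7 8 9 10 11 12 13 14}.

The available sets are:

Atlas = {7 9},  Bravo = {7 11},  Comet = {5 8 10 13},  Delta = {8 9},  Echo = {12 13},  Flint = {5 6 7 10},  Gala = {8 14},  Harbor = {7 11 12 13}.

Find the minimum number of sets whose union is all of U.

4

Atlas and Flint and Gala and Harbor together: Atlas ∪ Flint ∪ Gala ∪ Harbor = {5, 6, 7, 8, 9, 10, 11, 12, 13, 14} — every item is covered.
No 3 of the 8 sets cover everything (all 56 combinations miss at least one item), so 4 is optimal.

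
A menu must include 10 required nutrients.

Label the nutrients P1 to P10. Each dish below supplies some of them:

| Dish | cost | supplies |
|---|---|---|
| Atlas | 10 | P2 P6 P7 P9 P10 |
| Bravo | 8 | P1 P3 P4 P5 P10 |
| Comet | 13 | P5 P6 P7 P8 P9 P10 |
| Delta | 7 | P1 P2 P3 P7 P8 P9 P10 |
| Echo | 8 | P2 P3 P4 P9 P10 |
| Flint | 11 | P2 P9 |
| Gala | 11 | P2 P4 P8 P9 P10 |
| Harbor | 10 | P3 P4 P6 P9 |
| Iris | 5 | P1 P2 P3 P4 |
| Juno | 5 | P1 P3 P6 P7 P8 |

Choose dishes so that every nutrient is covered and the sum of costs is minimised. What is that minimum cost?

18

Comet, Iris together cover every nutrient (Comet ∪ Iris = {P1, P2, P3, P4, P5, P6, P7, P8, P9, P10}); total cost 13 + 5 = 18.
The greedy pick Delta, Bravo, Juno costs 20; no covering selection beats 18.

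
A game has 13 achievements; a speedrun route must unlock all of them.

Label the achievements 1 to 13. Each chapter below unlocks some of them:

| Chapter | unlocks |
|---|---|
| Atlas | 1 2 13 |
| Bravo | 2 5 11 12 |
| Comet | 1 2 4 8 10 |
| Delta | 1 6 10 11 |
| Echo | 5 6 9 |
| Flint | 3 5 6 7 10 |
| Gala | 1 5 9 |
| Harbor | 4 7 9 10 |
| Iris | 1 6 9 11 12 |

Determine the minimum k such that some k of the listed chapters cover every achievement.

Take {Atlas, Comet, Flint, Iris}. Their union is {1, 2, 3, 4, 5, 6, 7, 8, 9, 10, 11, 12, 13}, which is all 13 achievements.
No 3 of the 9 chapters cover everything (all 84 combinations miss at least one achievement), so 4 is optimal.

4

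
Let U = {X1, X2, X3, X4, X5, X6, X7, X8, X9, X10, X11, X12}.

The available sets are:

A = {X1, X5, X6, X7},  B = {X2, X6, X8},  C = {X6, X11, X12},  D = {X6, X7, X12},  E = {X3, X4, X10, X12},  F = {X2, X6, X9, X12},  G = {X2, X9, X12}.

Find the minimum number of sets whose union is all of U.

5

A, B, C, E, and G cover everything between them: the union {X1, X2, X3, X4, X5, X6, X7, X8, X9, X10, X11, X12} is all of U.
No 4 of the 7 sets cover everything (all 35 combinations miss at least one item), so 5 is optimal.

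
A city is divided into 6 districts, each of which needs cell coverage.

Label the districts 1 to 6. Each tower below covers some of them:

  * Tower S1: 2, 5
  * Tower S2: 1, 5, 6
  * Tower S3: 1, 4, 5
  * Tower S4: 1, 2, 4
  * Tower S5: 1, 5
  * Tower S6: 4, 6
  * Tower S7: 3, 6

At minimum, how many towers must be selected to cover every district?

3

Take {S2, S4, S7}. Their union is {1, 2, 3, 4, 5, 6}, which is all 6 districts.
Only S7 contains 3, so S7 is forced; the remaining 4 districts need at least 2 more towers (each remaining tower adds at most 3) — so at least 3 towers are needed, and 3 is optimal.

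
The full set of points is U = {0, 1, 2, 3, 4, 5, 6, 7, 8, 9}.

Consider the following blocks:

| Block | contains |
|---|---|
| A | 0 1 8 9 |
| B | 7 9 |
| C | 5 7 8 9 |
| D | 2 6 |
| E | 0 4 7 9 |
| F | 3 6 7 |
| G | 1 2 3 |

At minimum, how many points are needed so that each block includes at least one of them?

Take H = {1, 6, 7}. Each listed block contains at least one of these, so H is a hitting set of size 3.
No choice of 2 points meets every block, so 3 is the minimum.

3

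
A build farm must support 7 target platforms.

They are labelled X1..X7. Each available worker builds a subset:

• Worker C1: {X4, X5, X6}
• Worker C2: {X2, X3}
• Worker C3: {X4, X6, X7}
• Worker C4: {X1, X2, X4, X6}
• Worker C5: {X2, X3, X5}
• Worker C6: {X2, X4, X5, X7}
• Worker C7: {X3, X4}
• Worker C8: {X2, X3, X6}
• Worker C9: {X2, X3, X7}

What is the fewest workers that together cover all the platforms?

3

C4 and C6 and C9 together: C4 ∪ C6 ∪ C9 = {X1, X2, X3, X4, X5, X6, X7} — every platform is covered.
Only C4 contains X1, so C4 is forced; the remaining 3 platforms need at least 2 more workers (each remaining worker adds at most 2) — so at least 3 workers are needed, and 3 is optimal.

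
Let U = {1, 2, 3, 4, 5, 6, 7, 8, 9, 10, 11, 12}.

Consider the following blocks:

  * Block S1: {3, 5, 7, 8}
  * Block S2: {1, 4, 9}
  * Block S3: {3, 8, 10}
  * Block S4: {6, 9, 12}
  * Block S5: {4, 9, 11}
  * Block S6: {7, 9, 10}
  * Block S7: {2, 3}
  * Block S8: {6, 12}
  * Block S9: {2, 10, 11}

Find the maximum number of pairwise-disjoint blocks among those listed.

S1, S2, S8, S9 are pairwise disjoint (S1={3,5,7,8}; S2={1,4,9}; S8={6,12}; S9={2,10,11}).
Every remaining block overlaps one of these, and no 5 of the listed blocks are pairwise disjoint, so 4 is the maximum.

4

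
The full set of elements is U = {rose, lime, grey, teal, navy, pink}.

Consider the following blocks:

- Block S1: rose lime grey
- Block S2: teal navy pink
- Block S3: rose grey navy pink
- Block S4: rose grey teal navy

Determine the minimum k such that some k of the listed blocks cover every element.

Take {S1, S2}. Their union is {rose, lime, grey, teal, navy, pink}, which is all 6 elements.
No single block has all 6 elements (the largest, S3, has 4), so 2 is optimal.

2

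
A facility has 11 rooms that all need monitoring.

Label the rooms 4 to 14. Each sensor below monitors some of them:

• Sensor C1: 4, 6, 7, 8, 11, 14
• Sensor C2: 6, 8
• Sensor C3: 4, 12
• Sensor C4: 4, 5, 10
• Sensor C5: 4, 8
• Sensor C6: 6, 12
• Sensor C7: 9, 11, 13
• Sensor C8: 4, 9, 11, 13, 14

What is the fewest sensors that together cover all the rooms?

Take {C1, C3, C4, C7}. Their union is {4, 5, 6, 7, 8, 9, 10, 11, 12, 13, 14}, which is all 11 rooms.
Only C1 contains 7, so C1 is forced; the remaining 5 rooms need at least 3 more sensors (each remaining sensor adds at most 2) — so at least 4 sensors are needed, and 4 is optimal.

4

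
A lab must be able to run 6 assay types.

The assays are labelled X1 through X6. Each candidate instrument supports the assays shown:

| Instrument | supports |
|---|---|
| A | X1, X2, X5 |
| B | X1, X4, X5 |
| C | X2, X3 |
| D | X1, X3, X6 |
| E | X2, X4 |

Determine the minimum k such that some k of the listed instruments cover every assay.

3

Take {B, D, E}. Their union is {X1, X2, X3, X4, X5, X6}, which is all 6 assays.
Only D contains X6, so D is forced; the remaining 3 assays need at least 2 more instruments (each remaining instrument adds at most 2) — so at least 3 instruments are needed, and 3 is optimal.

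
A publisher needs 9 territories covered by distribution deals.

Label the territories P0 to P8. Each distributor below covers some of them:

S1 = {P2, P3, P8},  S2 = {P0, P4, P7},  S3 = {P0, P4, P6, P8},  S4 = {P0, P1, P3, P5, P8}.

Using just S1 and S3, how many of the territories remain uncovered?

Union of S1, S3 = {P0, P2, P3, P4, P6, P8}.
Not covered: P1, P5, P7 — 3 territories.

3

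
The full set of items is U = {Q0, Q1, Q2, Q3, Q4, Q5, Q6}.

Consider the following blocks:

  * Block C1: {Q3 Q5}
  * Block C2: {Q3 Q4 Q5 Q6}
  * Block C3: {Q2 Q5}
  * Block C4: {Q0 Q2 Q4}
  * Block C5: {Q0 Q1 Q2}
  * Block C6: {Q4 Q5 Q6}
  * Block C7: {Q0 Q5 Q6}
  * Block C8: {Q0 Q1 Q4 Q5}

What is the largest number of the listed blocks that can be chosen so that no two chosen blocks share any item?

2

C5, C6 are pairwise disjoint (C5={Q0,Q1,Q2}; C6={Q4,Q5,Q6}).
Every remaining block overlaps one of these, and no 3 of the listed blocks are pairwise disjoint, so 2 is the maximum.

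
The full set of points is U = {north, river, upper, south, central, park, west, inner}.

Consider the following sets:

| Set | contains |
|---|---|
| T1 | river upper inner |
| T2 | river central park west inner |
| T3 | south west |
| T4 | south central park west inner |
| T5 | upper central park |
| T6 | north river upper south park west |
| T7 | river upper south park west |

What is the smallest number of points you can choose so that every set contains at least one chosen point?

2

H = {upper, west} meets every set (each contains at least one member of H), and |H| = 2.
The sets T1, T3 are pairwise disjoint, so any hitting set needs a separate point for each — at least 2. Hence 2 is optimal.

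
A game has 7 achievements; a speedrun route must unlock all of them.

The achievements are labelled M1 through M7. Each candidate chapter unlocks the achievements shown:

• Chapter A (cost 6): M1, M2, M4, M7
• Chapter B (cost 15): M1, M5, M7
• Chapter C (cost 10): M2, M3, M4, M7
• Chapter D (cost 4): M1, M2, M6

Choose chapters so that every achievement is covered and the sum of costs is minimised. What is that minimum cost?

B, C, D together cover every achievement (B ∪ C ∪ D = {M1, M2, M3, M4, M5, M6, M7}); total cost 15 + 10 + 4 = 29.
The greedy pick D, A, C, B costs 35; no covering selection beats 29.

29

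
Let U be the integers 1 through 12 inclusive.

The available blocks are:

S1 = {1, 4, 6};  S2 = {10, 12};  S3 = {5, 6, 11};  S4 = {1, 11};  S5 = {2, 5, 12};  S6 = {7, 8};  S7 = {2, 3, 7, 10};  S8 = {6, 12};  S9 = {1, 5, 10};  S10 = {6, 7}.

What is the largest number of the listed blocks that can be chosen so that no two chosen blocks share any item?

S2, S4, S6 are pairwise disjoint (S2={10,12}; S4={1,11}; S6={7,8}).
Every remaining block overlaps one of these, and no 4 of the listed blocks are pairwise disjoint, so 3 is the maximum.

3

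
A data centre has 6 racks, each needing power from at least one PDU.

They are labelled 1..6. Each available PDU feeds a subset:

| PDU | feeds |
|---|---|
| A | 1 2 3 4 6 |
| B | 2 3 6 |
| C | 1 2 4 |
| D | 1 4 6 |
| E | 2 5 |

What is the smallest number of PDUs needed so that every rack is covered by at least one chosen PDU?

2

Take {A, E}. Their union is {1, 2, 3, 4, 5, 6}, which is all 6 racks.
No single PDU has all 6 racks (the largest, A, has 5), so 2 is optimal.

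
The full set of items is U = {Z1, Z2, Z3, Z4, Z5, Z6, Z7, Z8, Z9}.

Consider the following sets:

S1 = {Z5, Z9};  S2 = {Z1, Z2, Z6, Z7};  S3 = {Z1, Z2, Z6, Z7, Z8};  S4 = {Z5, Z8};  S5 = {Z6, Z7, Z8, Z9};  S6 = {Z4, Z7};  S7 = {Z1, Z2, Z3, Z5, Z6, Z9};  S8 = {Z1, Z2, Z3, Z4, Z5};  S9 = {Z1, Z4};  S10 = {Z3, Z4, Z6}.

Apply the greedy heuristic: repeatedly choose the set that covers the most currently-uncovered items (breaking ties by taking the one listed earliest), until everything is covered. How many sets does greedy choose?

Greedy: pick S7 (covers 6 new) → pick S3 (covers 2 new) → pick S6 (covers 1 new). Total picks: 3.
(The true minimum cover uses only 2 sets, so greedy is not optimal here.)

3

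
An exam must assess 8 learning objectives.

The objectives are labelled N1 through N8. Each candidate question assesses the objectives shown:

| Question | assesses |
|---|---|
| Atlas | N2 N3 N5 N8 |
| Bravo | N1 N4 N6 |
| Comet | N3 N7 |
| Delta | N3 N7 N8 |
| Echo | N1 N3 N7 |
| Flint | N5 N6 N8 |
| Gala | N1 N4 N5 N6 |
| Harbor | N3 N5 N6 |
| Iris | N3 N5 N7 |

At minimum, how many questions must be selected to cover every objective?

3

Take {Atlas, Bravo, Echo}. Their union is {N1, N2, N3, N4, N5, N6, N7, N8}, which is all 8 objectives.
Only Atlas contains N2, so Atlas is forced; the remaining 4 objectives need at least 2 more questions (each remaining question adds at most 3) — so at least 3 questions are needed, and 3 is optimal.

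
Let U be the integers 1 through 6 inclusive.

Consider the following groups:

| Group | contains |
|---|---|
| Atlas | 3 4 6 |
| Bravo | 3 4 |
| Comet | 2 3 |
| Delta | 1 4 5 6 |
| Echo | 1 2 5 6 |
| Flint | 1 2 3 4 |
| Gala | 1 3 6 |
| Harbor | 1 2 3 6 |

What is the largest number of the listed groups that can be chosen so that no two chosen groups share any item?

2

Bravo, Echo are pairwise disjoint (Bravo={3,4}; Echo={1,2,5,6}).
Every remaining group overlaps one of these, and no 3 of the listed groups are pairwise disjoint, so 2 is the maximum.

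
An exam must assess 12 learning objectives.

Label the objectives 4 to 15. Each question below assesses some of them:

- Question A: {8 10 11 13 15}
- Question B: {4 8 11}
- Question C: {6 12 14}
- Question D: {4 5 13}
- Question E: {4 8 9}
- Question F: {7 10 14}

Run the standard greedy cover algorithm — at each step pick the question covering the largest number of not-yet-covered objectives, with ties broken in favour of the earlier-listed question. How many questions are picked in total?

5

Greedy: pick A (covers 5 new) → pick C (covers 3 new) → pick D (covers 2 new) → pick E (covers 1 new) → pick F (covers 1 new). Total picks: 5.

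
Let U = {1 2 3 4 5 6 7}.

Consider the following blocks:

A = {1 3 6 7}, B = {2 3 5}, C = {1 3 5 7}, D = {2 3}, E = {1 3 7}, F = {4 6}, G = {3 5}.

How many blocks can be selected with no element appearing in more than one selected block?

B, F are pairwise disjoint (B={2,3,5}; F={4,6}).
Every remaining block overlaps one of these, and no 3 of the listed blocks are pairwise disjoint, so 2 is the maximum.

2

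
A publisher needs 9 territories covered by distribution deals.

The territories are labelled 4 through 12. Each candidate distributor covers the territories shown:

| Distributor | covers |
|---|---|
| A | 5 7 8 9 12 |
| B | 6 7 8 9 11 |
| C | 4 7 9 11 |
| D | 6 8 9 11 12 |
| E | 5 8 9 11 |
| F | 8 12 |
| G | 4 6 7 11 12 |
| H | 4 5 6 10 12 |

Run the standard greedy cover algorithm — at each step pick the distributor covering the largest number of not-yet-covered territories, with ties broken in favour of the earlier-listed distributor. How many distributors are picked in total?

Greedy: pick A (covers 5 new) → pick G (covers 3 new) → pick H (covers 1 new). Total picks: 3.
(The true minimum cover uses only 2 distributors, so greedy is not optimal here.)

3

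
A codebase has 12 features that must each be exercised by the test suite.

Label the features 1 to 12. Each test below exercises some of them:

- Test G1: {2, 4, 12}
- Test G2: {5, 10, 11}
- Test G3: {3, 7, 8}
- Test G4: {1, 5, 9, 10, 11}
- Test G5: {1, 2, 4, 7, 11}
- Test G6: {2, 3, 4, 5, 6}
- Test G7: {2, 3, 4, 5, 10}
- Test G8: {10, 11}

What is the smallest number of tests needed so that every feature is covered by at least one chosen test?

4

Take {G1, G3, G4, G6}. Their union is {1, 2, 3, 4, 5, 6, 7, 8, 9, 10, 11, 12}, which is all 12 features.
No 3 of the 8 tests cover everything (all 56 combinations miss at least one feature), so 4 is optimal.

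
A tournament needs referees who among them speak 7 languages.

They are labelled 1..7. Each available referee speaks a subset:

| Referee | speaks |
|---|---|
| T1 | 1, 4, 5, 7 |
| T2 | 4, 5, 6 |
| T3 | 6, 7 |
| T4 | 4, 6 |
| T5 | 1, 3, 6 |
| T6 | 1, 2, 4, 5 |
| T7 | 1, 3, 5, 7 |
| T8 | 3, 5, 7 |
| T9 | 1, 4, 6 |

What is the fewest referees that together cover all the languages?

3

T2 and T6 and T7 together: T2 ∪ T6 ∪ T7 = {1, 2, 3, 4, 5, 6, 7} — every language is covered.
Only T6 contains 2, so T6 is forced; the remaining 3 languages need at least 2 more referees (each remaining referee adds at most 2) — so at least 3 referees are needed, and 3 is optimal.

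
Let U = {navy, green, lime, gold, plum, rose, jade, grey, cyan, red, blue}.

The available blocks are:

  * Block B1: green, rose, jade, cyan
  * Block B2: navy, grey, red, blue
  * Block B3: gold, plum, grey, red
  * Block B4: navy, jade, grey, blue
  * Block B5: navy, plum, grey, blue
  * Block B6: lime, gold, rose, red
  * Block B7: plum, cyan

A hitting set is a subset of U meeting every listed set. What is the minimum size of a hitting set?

3

H = {lime, grey, cyan} meets every block (each contains at least one member of H), and |H| = 3.
The blocks B4, B6, B7 are pairwise disjoint, so any hitting set needs a separate point for each — at least 3. Hence 3 is optimal.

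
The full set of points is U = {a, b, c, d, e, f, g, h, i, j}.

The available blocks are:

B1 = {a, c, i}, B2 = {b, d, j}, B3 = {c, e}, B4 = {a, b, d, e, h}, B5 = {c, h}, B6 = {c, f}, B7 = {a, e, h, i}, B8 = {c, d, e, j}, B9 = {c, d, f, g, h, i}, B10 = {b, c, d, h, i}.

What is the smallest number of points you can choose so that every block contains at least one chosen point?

3

The 3 points {c, h, j} hit every block.
The blocks B2, B6, B7 are pairwise disjoint, so any hitting set needs a separate point for each — at least 3. Hence 3 is optimal.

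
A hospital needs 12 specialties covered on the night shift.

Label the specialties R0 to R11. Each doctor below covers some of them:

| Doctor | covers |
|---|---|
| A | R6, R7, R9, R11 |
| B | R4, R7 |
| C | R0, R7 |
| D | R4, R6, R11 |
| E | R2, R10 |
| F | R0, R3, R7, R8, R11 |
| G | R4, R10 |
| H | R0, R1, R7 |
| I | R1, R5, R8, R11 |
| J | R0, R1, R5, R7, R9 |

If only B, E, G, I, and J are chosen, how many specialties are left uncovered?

2

Union of B, E, G, I, J = {R0, R1, R2, R4, R5, R7, R8, R9, R10, R11}.
Not covered: R3, R6 — 2 specialties.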